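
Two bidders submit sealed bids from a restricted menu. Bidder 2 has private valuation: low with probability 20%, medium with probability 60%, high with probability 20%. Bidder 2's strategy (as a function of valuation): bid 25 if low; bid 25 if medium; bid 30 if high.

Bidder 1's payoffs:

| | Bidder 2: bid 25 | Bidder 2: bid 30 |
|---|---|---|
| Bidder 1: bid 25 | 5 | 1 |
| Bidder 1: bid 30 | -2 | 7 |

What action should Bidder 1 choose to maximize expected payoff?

bid 25

E[bid 25] = 0.2·(5) + 0.6·(5) + 0.2·(1) = 4.2
E[bid 30] = 0.2·(-2) + 0.6·(-2) + 0.2·(7) = -0.2
Best response: bid 25 (4.2 is the largest).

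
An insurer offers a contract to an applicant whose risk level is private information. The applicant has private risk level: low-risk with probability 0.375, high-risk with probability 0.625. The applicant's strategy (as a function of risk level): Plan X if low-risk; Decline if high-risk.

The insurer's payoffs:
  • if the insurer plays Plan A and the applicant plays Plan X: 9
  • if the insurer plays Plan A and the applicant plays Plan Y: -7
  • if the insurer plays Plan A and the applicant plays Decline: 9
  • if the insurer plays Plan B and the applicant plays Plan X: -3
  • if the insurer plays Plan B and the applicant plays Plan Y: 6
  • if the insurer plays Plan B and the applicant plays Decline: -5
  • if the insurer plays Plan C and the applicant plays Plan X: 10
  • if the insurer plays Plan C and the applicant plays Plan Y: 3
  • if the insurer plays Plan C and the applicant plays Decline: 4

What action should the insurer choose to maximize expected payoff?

Plan A

Compute the insurer's expected payoff for each action, taking the expectation over the applicant's type.
E[Plan A] = 0.375·(9) + 0.625·(9) = 9
E[Plan B] = 0.375·(-3) + 0.625·(-5) = -4.25
E[Plan C] = 0.375·(10) + 0.625·(4) = 6.25
Best response: Plan A (9 is the largest).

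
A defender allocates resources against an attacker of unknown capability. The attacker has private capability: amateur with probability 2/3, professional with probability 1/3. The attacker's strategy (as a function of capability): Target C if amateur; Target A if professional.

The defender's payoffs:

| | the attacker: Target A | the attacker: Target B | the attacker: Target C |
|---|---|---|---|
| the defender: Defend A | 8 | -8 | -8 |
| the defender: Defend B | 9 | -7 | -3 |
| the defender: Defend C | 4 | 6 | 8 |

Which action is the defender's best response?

E[Defend A] = 2/3·(-8) + 1/3·(8) = -8/3
E[Defend B] = 2/3·(-3) + 1/3·(9) = 1
E[Defend C] = 2/3·(8) + 1/3·(4) = 20/3
Best response: Defend C (20/3 is the largest).

Defend C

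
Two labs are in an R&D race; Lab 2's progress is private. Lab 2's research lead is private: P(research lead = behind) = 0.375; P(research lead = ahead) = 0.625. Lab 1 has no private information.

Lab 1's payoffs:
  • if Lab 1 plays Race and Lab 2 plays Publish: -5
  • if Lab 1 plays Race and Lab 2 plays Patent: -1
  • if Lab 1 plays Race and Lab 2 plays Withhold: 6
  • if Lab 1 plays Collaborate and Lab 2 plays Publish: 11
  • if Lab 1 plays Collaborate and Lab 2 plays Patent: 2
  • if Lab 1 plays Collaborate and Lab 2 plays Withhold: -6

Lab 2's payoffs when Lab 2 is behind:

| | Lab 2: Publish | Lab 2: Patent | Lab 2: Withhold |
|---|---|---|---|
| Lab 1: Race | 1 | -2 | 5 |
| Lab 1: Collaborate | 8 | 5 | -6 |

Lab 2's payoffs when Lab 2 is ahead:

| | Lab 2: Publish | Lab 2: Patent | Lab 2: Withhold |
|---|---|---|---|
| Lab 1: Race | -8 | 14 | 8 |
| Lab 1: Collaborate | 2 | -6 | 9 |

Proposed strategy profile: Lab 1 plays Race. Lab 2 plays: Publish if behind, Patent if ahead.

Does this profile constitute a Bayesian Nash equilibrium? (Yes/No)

No

Lab 1 plays Race: E[Race] = 0.375·(-5) + 0.625·(-1) = -2.5; E[Collaborate] = 5.375. Not best-responding. ✗
Lab 2 (research lead behind), facing Race: Publish gives 1, Patent gives -2, Withhold gives 5. Proposed Publish is not best — profitable deviation exists. ✗
Lab 2 (research lead ahead), facing Race: Publish gives -8, Patent gives 14, Withhold gives 8. Proposed Patent is best. ✓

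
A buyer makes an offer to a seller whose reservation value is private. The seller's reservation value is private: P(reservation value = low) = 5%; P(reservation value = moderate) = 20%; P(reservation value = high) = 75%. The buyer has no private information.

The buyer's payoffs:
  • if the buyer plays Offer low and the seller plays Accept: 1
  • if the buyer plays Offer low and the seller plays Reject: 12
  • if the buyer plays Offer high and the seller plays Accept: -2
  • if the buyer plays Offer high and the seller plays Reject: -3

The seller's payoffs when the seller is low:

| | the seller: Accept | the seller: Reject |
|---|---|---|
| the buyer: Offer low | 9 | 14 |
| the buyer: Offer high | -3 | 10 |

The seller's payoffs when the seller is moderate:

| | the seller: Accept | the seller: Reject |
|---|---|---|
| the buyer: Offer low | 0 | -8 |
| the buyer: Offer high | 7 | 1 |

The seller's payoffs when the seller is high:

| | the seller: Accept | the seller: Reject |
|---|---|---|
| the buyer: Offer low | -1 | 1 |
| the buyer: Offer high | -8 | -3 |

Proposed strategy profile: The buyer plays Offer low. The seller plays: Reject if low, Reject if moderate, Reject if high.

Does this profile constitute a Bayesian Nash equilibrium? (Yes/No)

The buyer plays Offer low: E[Offer low] = 0.05·(12) + 0.2·(12) + 0.75·(12) = 12; E[Offer high] = -3. Best-responding. ✓
The seller (reservation value low), facing Offer low: Accept gives 9, Reject gives 14. Proposed Reject is best. ✓
The seller (reservation value moderate), facing Offer low: Accept gives 0, Reject gives -8. Proposed Reject is not best — profitable deviation exists. ✗
The seller (reservation value high), facing Offer low: Accept gives -1, Reject gives 1. Proposed Reject is best. ✓

No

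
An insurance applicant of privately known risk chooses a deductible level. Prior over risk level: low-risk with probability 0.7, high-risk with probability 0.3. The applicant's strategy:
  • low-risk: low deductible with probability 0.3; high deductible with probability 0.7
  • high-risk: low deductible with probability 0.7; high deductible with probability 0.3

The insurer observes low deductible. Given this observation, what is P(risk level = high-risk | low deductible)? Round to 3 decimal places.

Apply Bayes' rule using the sender's strategy as the likelihood.
P(low deductible) = 0.7·0.3 + 0.3·0.7 = 0.42
P(high-risk | low deductible) = (0.3·0.7) / 0.42 = 0.21 / 0.42 = 0.5

0.500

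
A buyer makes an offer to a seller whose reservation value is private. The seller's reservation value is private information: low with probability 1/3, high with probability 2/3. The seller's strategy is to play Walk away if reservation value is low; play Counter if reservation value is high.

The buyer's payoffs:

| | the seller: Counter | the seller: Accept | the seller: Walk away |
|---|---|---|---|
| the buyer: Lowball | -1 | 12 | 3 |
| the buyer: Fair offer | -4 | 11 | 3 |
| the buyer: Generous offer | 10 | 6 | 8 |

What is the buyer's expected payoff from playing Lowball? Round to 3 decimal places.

0.333

Take the expectation over the seller's reservation value, weighting each type's action by its prior probability.
E[Lowball] = 1/3·3 + 2/3·(-1) = 1 + (-2/3) = 1/3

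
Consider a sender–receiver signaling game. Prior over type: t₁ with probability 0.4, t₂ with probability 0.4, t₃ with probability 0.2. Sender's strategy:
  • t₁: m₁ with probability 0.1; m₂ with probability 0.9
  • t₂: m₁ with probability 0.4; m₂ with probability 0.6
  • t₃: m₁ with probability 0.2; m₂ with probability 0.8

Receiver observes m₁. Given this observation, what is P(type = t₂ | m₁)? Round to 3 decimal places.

P(m₁) = 0.4·0.1 + 0.4·0.4 + 0.2·0.2 = 0.24
P(t₂ | m₁) = (0.4·0.4) / 0.24 = 0.16 / 0.24 = 0.666667

0.667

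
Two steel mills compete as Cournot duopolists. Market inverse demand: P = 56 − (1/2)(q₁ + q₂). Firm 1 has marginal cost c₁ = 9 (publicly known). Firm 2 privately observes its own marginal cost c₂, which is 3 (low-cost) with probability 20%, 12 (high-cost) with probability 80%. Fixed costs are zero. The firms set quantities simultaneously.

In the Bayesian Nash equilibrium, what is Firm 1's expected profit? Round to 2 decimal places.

Firm 2 with cost c maximizes (56 − (1/2)(q₁+q₂) − c)·q₂, giving q₂(c) = (56 − c − (1/2)q₁).
E[c₂] = 0.2·3 + 0.8·12 = 10.2
Firm 1's FOC against E[q₂] yields q₁ = (56 − 2·9 + E[c₂])/(3/2) = (56 − 18 + 10.2)/(3/2) = 32.1333.
E[P] = 56 − (1/2)·(q₁ + E[q₂]) = 25.0667; Firm 1's expected profit = (E[P] − 9)·q₁ = (25.0667 − 9)·32.1333 = 516.276.

516.28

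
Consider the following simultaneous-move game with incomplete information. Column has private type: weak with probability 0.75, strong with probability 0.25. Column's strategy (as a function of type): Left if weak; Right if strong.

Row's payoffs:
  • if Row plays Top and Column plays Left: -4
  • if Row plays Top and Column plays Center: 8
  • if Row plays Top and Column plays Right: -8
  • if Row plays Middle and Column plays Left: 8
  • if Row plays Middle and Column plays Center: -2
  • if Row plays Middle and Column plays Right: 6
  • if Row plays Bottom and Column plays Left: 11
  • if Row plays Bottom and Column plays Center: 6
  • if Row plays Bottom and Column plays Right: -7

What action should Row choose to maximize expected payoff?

Middle

E[Top] = 0.75·(-4) + 0.25·(-8) = -5
E[Middle] = 0.75·(8) + 0.25·(6) = 7.5
E[Bottom] = 0.75·(11) + 0.25·(-7) = 6.5
Best response: Middle (7.5 is the largest).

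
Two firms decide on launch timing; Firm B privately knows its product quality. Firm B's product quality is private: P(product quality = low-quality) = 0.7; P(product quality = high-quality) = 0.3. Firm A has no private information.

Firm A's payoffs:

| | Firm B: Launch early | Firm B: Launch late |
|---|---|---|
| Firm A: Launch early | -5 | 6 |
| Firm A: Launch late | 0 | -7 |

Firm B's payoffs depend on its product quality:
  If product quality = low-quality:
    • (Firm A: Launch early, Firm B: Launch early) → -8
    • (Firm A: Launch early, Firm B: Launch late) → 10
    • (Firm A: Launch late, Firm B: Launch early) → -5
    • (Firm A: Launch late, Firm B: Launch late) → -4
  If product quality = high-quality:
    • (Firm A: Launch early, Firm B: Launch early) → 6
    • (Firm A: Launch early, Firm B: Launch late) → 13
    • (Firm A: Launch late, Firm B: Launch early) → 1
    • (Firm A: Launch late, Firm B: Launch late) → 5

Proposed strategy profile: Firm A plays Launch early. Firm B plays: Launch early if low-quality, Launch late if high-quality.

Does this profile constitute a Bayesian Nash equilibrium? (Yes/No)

No

Firm A plays Launch early: E[Launch early] = 0.7·(-5) + 0.3·(6) = -1.7; E[Launch late] = -2.1. Best-responding. ✓
Firm B (product quality low-quality), facing Launch early: Launch early gives -8, Launch late gives 10. Proposed Launch early is not best — profitable deviation exists. ✗
Firm B (product quality high-quality), facing Launch early: Launch early gives 6, Launch late gives 13. Proposed Launch late is best. ✓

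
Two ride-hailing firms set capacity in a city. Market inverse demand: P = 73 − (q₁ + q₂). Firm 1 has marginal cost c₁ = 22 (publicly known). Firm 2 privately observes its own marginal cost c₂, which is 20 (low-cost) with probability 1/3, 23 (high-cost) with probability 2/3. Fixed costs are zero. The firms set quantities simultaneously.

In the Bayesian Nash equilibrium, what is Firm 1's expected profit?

289

Type-c best response for Firm 2: q₂(c) = (73 − c)/2 − q₁/2.
Firm 1 maximizes expected profit; its first-order condition is 73 − 2q₁ − E[q₂] − 22 = 0.
Substituting E[q₂] and solving: E[c₂] = 22, so q₁ = (73 − 2·22 + 22)/3 = 17.
E[P] = 73 − (q₁ + E[q₂]) = 39; Firm 1's expected profit = (E[P] − 22)·q₁ = (39 − 22)·17 = 289.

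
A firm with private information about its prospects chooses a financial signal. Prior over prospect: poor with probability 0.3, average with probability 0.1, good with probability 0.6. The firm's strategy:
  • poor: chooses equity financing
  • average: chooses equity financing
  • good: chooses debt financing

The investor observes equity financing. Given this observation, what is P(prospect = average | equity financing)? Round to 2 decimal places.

P(equity financing) = 0.3·1 + 0.1·1 + 0.6·0 = 0.4
P(average | equity financing) = (0.1·1) / 0.4 = 0.1 / 0.4 = 0.25

0.25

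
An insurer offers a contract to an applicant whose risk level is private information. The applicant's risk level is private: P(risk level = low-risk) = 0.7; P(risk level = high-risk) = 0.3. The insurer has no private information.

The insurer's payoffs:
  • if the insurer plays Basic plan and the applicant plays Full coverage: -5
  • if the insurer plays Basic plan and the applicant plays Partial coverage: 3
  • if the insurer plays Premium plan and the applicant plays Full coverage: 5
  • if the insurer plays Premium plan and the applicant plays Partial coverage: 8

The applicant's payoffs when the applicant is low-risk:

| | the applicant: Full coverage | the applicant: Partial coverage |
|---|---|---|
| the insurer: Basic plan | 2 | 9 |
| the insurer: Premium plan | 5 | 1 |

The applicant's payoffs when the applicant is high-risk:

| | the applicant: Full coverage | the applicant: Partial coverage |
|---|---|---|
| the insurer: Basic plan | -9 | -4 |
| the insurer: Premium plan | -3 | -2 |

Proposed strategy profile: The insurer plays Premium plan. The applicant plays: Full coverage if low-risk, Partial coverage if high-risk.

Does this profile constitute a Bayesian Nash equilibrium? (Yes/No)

A profile is a BNE iff every type of every player is best-responding given beliefs about the other side.
The insurer plays Premium plan: E[Premium plan] = 0.7·(5) + 0.3·(8) = 5.9; E[Basic plan] = -2.6. Best-responding. ✓
The applicant (risk level low-risk), facing Premium plan: Full coverage gives 5, Partial coverage gives 1. Proposed Full coverage is best. ✓
The applicant (risk level high-risk), facing Premium plan: Full coverage gives -3, Partial coverage gives -2. Proposed Partial coverage is best. ✓

Yes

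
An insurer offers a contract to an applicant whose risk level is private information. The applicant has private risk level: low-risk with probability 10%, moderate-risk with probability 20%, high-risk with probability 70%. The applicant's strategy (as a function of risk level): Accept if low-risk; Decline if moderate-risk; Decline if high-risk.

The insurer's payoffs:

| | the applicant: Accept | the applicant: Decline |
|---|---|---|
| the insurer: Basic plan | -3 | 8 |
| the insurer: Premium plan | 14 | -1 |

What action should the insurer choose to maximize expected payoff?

Basic plan

E[Basic plan] = 0.1·(-3) + 0.2·(8) + 0.7·(8) = 6.9
E[Premium plan] = 0.1·(14) + 0.2·(-1) + 0.7·(-1) = 0.5
Best response: Basic plan (6.9 is the largest).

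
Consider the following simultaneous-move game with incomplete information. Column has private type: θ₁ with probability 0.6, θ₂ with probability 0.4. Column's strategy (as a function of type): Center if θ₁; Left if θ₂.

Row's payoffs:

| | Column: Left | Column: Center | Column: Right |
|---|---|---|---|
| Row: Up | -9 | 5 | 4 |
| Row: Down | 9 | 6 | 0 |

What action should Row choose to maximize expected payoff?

Down

E[Up] = 0.6·(5) + 0.4·(-9) = -0.6
E[Down] = 0.6·(6) + 0.4·(9) = 7.2
Best response: Down (7.2 is the largest).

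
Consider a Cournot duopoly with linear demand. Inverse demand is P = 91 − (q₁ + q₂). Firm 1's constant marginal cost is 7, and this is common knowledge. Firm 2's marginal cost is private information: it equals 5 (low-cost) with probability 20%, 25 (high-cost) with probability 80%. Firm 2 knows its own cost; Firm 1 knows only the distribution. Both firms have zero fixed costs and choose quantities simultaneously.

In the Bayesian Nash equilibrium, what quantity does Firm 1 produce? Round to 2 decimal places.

32.67

Firm 2 with cost c maximizes (91 − (q₁+q₂) − c)·q₂, giving q₂(c) = (91 − c − q₁)/2.
E[c₂] = 0.2·5 + 0.8·25 = 21
Firm 1's FOC against E[q₂] yields q₁ = (91 − 2·7 + E[c₂])/3 = (91 − 14 + 21)/3 = 32.6667.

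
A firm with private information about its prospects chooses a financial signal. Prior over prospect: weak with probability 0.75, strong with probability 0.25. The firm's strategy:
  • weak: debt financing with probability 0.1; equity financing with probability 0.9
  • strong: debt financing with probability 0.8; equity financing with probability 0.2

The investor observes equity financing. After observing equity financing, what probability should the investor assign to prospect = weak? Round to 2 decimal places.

P(equity financing) = 0.75·0.9 + 0.25·0.2 = 0.725
P(weak | equity financing) = (0.75·0.9) / 0.725 = 0.675 / 0.725 = 0.931034

0.93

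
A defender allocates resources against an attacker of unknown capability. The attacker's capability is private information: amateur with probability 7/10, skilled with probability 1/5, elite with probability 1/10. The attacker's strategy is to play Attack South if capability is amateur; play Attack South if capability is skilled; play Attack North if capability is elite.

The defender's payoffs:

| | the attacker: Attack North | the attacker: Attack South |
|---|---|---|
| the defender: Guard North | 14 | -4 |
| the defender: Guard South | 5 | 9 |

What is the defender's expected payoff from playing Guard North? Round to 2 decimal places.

-2.20

Take the expectation over the attacker's capability, weighting each type's action by its prior probability.
E[Guard North] = 7/10·(-4) + 1/5·(-4) + 1/10·14 = (-14/5) + (-4/5) + 7/5 = -11/5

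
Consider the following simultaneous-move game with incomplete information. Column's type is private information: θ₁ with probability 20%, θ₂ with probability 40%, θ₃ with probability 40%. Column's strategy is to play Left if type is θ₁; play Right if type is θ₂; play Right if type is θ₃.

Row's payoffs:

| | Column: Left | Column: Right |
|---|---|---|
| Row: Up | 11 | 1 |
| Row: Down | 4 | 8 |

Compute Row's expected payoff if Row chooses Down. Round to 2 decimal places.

E[Down] = 0.2·4 + 0.4·8 + 0.4·8 = 0.8 + 3.2 + 3.2 = 7.2

7.20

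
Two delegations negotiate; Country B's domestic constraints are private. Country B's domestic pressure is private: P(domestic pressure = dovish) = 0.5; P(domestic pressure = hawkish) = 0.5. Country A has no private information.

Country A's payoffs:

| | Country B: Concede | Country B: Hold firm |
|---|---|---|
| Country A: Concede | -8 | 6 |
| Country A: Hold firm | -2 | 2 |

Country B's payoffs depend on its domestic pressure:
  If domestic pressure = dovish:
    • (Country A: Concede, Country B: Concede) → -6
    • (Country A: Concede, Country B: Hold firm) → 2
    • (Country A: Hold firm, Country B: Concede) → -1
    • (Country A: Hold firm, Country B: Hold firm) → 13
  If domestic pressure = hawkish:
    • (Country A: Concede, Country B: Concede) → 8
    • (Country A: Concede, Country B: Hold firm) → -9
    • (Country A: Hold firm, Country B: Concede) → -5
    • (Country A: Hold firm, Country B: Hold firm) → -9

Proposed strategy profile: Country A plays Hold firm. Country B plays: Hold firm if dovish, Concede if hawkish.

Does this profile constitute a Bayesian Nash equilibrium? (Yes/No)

A profile is a BNE iff every type of every player is best-responding given beliefs about the other side.
Country A plays Hold firm: E[Hold firm] = 0.5·(2) + 0.5·(-2) = 0; E[Concede] = -1. Best-responding. ✓
Country B (domestic pressure dovish), facing Hold firm: Concede gives -1, Hold firm gives 13. Proposed Hold firm is best. ✓
Country B (domestic pressure hawkish), facing Hold firm: Concede gives -5, Hold firm gives -9. Proposed Concede is best. ✓

Yes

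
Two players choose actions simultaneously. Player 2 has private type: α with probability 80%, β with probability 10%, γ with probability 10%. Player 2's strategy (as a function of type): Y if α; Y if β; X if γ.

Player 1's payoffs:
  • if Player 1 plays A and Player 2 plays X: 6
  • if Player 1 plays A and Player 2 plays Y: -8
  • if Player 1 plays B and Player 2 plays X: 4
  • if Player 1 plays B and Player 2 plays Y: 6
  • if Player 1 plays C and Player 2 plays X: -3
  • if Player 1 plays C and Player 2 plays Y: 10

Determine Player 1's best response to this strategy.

E[A] = 0.8·(-8) + 0.1·(-8) + 0.1·(6) = -6.6
E[B] = 0.8·(6) + 0.1·(6) + 0.1·(4) = 5.8
E[C] = 0.8·(10) + 0.1·(10) + 0.1·(-3) = 8.7
Best response: C (8.7 is the largest).

C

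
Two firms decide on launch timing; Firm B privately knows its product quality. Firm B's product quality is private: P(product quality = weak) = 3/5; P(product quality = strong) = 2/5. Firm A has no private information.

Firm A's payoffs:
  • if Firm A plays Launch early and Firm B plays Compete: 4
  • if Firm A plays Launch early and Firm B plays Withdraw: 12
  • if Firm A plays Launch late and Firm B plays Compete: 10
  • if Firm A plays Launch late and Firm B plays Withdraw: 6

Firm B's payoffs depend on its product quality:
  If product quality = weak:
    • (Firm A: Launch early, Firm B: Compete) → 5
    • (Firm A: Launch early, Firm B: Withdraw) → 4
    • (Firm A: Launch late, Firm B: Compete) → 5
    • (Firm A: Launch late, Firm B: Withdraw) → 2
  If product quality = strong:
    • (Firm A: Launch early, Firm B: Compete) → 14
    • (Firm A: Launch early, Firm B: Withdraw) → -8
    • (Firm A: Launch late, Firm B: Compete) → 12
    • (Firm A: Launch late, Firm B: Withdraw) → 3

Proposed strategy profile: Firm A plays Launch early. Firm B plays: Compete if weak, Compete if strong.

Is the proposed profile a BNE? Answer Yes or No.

Firm A plays Launch early: E[Launch early] = 3/5·(4) + 2/5·(4) = 4; E[Launch late] = 10. Not best-responding. ✗
Firm B (product quality weak), facing Launch early: Compete gives 5, Withdraw gives 4. Proposed Compete is best. ✓
Firm B (product quality strong), facing Launch early: Compete gives 14, Withdraw gives -8. Proposed Compete is best. ✓

No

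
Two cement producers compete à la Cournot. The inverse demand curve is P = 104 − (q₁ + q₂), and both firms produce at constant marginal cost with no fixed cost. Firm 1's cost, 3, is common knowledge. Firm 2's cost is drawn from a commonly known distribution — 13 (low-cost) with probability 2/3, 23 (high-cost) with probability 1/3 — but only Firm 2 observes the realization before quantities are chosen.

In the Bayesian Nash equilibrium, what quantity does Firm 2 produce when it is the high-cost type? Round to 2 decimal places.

Each type of Firm 2 best-responds to q₁; Firm 1 best-responds to the expected q₂ over Firm 2's types.
Firm 2 with cost c maximizes (104 − (q₁+q₂) − c)·q₂, giving q₂(c) = (104 − c − q₁)/2.
E[c₂] = 2/3·13 + 1/3·23 = 16.3333
Firm 1's FOC against E[q₂] yields q₁ = (104 − 2·3 + E[c₂])/3 = (104 − 6 + 16.3333)/3 = 38.1111.
q₂(high-cost) = (104 − 23 − 38.1111)/2 = 21.4444.

21.44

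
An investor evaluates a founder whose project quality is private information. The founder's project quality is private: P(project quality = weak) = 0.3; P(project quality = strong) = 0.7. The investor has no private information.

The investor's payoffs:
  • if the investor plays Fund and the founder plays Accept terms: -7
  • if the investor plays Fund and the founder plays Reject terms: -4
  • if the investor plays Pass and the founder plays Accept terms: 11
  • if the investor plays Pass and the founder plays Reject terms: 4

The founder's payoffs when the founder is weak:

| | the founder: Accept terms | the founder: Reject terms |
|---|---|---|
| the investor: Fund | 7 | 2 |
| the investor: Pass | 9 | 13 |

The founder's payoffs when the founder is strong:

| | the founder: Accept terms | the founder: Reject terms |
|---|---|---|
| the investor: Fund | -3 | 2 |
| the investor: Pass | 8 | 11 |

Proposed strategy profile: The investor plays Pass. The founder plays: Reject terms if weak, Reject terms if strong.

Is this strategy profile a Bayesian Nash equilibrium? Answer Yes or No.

A profile is a BNE iff every type of every player is best-responding given beliefs about the other side.
The investor plays Pass: E[Pass] = 0.3·(4) + 0.7·(4) = 4; E[Fund] = -4. Best-responding. ✓
The founder (project quality weak), facing Pass: Accept terms gives 9, Reject terms gives 13. Proposed Reject terms is best. ✓
The founder (project quality strong), facing Pass: Accept terms gives 8, Reject terms gives 11. Proposed Reject terms is best. ✓

Yes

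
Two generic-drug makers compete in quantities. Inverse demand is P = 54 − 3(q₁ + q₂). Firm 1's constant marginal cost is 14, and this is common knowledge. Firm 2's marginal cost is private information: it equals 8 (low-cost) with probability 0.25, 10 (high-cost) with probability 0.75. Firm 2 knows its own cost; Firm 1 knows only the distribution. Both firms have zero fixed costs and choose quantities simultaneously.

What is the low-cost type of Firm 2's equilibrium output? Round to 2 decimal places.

5.69

Firm 2 with cost c maximizes (54 − 3(q₁+q₂) − c)·q₂, giving q₂(c) = (54 − c − 3q₁)/6.
E[c₂] = 0.25·8 + 0.75·10 = 9.5
Firm 1's FOC against E[q₂] yields q₁ = (54 − 2·14 + E[c₂])/9 = (54 − 28 + 9.5)/9 = 3.94444.
q₂(low-cost) = (54 − 8 − 3·3.94444)/6 = 5.69444.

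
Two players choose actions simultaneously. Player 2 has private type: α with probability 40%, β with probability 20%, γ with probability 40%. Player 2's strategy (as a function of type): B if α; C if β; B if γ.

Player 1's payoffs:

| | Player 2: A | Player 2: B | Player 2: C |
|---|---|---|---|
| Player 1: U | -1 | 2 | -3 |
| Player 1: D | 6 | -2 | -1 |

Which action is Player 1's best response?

E[U] = 0.4·(2) + 0.2·(-3) + 0.4·(2) = 1
E[D] = 0.4·(-2) + 0.2·(-1) + 0.4·(-2) = -1.8
Best response: U (1 is the largest).

U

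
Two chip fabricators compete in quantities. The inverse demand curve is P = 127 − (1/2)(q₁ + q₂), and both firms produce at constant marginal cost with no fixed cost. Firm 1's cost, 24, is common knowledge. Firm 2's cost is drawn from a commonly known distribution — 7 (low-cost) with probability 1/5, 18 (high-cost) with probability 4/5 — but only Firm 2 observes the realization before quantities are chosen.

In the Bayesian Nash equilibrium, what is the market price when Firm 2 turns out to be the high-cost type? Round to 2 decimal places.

Each type of Firm 2 best-responds to q₁; Firm 1 best-responds to the expected q₂ over Firm 2's types.
Firm 2 with cost c maximizes (127 − (1/2)(q₁+q₂) − c)·q₂, giving q₂(c) = (127 − c − (1/2)q₁).
E[c₂] = 1/5·7 + 4/5·18 = 15.8
Firm 1's FOC against E[q₂] yields q₁ = (127 − 2·24 + E[c₂])/(3/2) = (127 − 48 + 15.8)/(3/2) = 63.2.
q₂(high-cost) = 77.4, so P = 127 − (1/2)·(63.2 + 77.4) = 56.7.

56.70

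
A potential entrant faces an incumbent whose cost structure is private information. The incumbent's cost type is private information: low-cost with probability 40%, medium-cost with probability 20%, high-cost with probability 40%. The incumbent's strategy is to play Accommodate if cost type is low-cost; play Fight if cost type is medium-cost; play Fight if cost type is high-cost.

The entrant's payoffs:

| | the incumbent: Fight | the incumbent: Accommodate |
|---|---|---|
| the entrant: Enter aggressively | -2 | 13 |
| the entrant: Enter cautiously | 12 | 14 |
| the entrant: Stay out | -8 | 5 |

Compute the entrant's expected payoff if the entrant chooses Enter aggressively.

4

E[Enter aggressively] = 0.4·13 + 0.2·(-2) + 0.4·(-2) = 5.2 + (-0.4) + (-0.8) = 4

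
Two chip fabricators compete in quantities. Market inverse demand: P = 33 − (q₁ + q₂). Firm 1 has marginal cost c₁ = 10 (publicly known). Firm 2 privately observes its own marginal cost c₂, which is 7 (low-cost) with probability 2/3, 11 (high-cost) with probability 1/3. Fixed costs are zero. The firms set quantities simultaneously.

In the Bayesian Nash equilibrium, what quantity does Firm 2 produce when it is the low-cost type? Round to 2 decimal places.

Type-c best response for Firm 2: q₂(c) = (33 − c)/2 − q₁/2.
Firm 1 maximizes expected profit; its first-order condition is 33 − 2q₁ − E[q₂] − 10 = 0.
Substituting E[q₂] and solving: E[c₂] = 8.33333, so q₁ = (33 − 2·10 + 8.33333)/3 = 7.11111.
q₂(low-cost) = (33 − 7 − 7.11111)/2 = 9.44444.

9.44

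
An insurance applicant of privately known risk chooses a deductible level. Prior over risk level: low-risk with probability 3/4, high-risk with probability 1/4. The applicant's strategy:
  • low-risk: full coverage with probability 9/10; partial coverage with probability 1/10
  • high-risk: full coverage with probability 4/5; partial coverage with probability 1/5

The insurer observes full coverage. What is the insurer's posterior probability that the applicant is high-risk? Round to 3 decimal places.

Apply Bayes' rule using the sender's strategy as the likelihood.
P(full coverage) = (3/4)·(9/10) + (1/4)·(4/5) = 7/8
P(high-risk | full coverage) = ((1/4)·(4/5)) / (7/8) = (1/5) / (7/8) = 8/35

0.229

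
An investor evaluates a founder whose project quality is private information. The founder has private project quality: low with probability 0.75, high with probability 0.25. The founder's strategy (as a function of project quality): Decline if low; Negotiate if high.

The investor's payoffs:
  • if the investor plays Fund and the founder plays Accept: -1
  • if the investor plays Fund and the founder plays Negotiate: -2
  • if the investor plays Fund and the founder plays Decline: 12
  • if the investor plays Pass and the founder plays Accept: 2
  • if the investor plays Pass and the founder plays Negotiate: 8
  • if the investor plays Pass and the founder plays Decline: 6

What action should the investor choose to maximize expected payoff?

E[Fund] = 0.75·(12) + 0.25·(-2) = 8.5
E[Pass] = 0.75·(6) + 0.25·(8) = 6.5
Best response: Fund (8.5 is the largest).

Fund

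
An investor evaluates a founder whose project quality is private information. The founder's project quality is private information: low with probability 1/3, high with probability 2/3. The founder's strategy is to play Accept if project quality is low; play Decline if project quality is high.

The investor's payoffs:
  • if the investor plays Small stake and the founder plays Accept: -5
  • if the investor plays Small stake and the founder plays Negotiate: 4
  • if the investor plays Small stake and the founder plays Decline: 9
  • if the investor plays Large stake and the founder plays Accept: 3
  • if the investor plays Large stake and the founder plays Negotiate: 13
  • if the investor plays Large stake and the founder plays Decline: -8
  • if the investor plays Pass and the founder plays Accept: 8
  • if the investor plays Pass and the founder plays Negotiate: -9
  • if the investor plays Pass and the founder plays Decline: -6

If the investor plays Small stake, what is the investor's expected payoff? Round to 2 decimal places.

4.33

E[Small stake] = 1/3·(-5) + 2/3·9 = (-5/3) + 6 = 13/3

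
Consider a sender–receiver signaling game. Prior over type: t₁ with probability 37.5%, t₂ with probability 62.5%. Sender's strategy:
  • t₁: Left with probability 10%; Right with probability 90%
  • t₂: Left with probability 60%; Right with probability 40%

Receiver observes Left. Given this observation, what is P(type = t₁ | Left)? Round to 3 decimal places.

0.091

P(Left) = 0.375·0.1 + 0.625·0.6 = 0.4125
P(t₁ | Left) = (0.375·0.1) / 0.4125 = 0.0375 / 0.4125 = 0.0909091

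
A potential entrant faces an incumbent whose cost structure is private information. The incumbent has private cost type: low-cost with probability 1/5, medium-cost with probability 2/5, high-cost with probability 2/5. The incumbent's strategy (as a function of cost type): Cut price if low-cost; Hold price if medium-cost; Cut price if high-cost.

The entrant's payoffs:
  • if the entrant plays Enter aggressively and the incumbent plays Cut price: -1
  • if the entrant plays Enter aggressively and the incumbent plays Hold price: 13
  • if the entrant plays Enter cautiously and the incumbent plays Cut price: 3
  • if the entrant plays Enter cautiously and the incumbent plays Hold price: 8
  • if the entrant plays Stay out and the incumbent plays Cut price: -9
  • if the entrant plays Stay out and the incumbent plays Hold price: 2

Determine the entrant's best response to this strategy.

E[Enter aggressively] = 1/5·(-1) + 2/5·(13) + 2/5·(-1) = 23/5
E[Enter cautiously] = 1/5·(3) + 2/5·(8) + 2/5·(3) = 5
E[Stay out] = 1/5·(-9) + 2/5·(2) + 2/5·(-9) = -23/5
Best response: Enter cautiously (5 is the largest).

Enter cautiously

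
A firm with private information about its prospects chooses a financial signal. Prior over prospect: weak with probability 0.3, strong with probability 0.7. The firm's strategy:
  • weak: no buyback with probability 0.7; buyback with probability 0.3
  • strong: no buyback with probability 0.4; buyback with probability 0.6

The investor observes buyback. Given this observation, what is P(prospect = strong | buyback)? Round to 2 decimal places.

0.82

Apply Bayes' rule using the sender's strategy as the likelihood.
P(buyback) = 0.3·0.3 + 0.7·0.6 = 0.51
P(strong | buyback) = (0.7·0.6) / 0.51 = 0.42 / 0.51 = 0.823529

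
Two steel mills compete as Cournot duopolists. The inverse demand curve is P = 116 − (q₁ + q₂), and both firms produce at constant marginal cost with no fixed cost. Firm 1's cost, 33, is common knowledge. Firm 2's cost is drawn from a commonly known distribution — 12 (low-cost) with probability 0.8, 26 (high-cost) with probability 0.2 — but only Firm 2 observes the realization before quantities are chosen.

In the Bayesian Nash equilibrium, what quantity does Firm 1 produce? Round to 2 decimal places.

Firm 2 with cost c maximizes (116 − (q₁+q₂) − c)·q₂, giving q₂(c) = (116 − c − q₁)/2.
E[c₂] = 0.8·12 + 0.2·26 = 14.8
Firm 1's FOC against E[q₂] yields q₁ = (116 − 2·33 + E[c₂])/3 = (116 − 66 + 14.8)/3 = 21.6.

21.60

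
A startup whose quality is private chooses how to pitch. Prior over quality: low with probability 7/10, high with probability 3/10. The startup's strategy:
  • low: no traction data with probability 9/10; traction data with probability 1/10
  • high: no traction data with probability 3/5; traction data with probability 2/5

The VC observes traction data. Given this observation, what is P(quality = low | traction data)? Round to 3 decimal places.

Apply Bayes' rule using the sender's strategy as the likelihood.
P(traction data) = (7/10)·(1/10) + (3/10)·(2/5) = 19/100
P(low | traction data) = ((7/10)·(1/10)) / (19/100) = (7/100) / (19/100) = 7/19

0.368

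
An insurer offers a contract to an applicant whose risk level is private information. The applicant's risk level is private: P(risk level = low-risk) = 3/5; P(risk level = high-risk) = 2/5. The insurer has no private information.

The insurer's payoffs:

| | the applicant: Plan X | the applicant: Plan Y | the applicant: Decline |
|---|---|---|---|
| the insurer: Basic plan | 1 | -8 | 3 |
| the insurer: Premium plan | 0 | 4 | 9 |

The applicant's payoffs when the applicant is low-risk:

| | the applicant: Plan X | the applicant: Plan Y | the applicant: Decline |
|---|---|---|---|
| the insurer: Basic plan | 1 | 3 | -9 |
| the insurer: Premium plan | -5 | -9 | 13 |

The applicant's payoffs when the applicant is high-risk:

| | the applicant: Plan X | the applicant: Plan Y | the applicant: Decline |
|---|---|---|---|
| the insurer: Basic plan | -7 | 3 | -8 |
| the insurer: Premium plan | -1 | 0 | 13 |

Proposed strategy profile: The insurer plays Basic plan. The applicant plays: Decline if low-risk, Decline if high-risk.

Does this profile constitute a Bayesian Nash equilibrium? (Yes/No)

The insurer plays Basic plan: E[Basic plan] = 3/5·(3) + 2/5·(3) = 3; E[Premium plan] = 9. Not best-responding. ✗
The applicant (risk level low-risk), facing Basic plan: Plan X gives 1, Plan Y gives 3, Decline gives -9. Proposed Decline is not best — profitable deviation exists. ✗
The applicant (risk level high-risk), facing Basic plan: Plan X gives -7, Plan Y gives 3, Decline gives -8. Proposed Decline is not best — profitable deviation exists. ✗

No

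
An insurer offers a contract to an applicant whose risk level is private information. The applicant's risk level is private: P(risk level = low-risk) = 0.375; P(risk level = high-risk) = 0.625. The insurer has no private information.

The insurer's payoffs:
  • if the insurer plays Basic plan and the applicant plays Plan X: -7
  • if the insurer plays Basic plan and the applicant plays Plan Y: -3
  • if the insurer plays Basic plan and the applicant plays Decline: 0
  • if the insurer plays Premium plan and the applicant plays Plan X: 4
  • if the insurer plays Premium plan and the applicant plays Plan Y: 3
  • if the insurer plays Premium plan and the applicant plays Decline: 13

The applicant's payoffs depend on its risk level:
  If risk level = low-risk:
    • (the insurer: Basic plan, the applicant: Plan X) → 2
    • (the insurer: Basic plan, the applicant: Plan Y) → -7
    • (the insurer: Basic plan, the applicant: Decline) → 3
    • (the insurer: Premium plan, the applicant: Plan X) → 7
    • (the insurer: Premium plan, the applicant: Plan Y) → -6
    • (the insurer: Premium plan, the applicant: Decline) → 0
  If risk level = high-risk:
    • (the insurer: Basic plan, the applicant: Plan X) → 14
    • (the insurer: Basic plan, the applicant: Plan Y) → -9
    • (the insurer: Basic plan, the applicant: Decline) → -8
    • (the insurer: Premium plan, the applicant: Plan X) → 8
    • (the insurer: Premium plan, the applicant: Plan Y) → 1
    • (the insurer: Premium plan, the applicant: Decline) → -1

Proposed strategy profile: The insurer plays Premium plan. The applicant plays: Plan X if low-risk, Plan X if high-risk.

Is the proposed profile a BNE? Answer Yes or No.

The insurer plays Premium plan: E[Premium plan] = 0.375·(4) + 0.625·(4) = 4; E[Basic plan] = -7. Best-responding. ✓
The applicant (risk level low-risk), facing Premium plan: Plan X gives 7, Plan Y gives -6, Decline gives 0. Proposed Plan X is best. ✓
The applicant (risk level high-risk), facing Premium plan: Plan X gives 8, Plan Y gives 1, Decline gives -1. Proposed Plan X is best. ✓

Yes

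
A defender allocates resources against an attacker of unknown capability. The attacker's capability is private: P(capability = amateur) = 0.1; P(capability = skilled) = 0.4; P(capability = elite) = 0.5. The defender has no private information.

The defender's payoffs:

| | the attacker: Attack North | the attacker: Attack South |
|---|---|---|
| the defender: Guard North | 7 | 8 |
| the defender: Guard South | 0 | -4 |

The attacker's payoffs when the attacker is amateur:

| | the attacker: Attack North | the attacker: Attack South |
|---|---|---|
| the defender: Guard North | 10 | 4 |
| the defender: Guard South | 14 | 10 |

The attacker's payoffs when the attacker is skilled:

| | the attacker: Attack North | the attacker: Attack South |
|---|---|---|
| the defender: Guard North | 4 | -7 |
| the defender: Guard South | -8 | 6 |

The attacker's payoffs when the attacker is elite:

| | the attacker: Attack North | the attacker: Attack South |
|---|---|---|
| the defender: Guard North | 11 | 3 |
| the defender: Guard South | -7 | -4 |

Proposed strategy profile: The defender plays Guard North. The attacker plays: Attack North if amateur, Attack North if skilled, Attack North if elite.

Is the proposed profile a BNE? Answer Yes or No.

A profile is a BNE iff every type of every player is best-responding given beliefs about the other side.
The defender plays Guard North: E[Guard North] = 0.1·(7) + 0.4·(7) + 0.5·(7) = 7; E[Guard South] = 0. Best-responding. ✓
The attacker (capability amateur), facing Guard North: Attack North gives 10, Attack South gives 4. Proposed Attack North is best. ✓
The attacker (capability skilled), facing Guard North: Attack North gives 4, Attack South gives -7. Proposed Attack North is best. ✓
The attacker (capability elite), facing Guard North: Attack North gives 11, Attack South gives 3. Proposed Attack North is best. ✓

Yes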